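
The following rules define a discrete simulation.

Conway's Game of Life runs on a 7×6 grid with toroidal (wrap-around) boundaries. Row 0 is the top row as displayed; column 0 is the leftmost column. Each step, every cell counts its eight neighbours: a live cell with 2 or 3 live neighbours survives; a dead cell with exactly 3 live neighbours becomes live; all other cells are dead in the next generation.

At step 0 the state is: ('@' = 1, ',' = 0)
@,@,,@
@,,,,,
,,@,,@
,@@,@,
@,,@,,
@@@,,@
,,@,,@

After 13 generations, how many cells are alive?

0) @,@,,@
@,,,,,
,,@,,@
,@@,@,
@,,@,,
@@@,,@
,,@,,@
1) @,,,,@
@,,,,,
@,@@,@
@@@,@@
,,,@@,
,,@@@@
,,@@@,
2) @@,@@@
,,,,@,
,,@@,,
,,,,,,
,,,,,,
,,,,,@
@@@,,,
3) ,,,@@,
@@,,,,
,,,@,,
,,,,,,
,,,,,,
@@,,,,
,,@@,,
4) ,@,@@,
,,@@@,
,,,,,,
,,,,,,
,,,,,,
,@@,,,
,@@@@,
5) ,@,,,@
,,@,@,
,,,@,,
,,,,,,
,,,,,,
,@,,,,
@,,,@,
6) @@,@@@
,,@@@,
,,,@,,
,,,,,,
,,,,,,
,,,,,,
@@,,,@
7) ,,,,,,
@@,,,,
,,@@@,
,,,,,,
,,,,,,
@,,,,,
,@@,,,
8) @,@,,,
,@@@,,
,@@@,,
,,,@,,
,,,,,,
,@,,,,
,@,,,,
9) @,,@,,
@,,,,,
,@,,@,
,,,@,,
,,,,,,
,,,,,,
@@@,,,
10) @,@,,@
@@,,,@
,,,,,,
,,,,,,
,,,,,,
,@,,,,
@@@,,,
11) ,,@,,,
,@,,,@
@,,,,,
,,,,,,
,,,,,,
@@@,,,
,,@,,@
12) @@@,,,
@@,,,,
@,,,,,
,,,,,,
,@,,,,
@@@,,,
@,@@,,
13) ,,,@,@
,,@,,@
@@,,,,
,,,,,,
@@@,,,
@,,@,,
,,,@,@

13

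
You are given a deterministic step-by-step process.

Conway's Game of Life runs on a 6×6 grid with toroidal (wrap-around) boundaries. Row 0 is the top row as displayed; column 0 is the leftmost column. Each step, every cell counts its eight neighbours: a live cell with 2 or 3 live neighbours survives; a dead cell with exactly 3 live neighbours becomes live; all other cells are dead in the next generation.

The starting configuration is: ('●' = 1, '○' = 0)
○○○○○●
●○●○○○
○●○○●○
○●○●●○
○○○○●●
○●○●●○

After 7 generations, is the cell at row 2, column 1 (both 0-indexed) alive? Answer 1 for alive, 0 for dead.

[0] ○○○○○●
●○●○○○
○●○○●○
○●○●●○
○○○○●●
○●○●●○
[1] ●●●●●●
●●○○○●
●●○○●●
●○●●○○
●○○○○●
●○○●○○
[2] ○○○●○○
○○○○○○
○○○●●○
○○●●○○
●○●●●●
○○○●○○
[3] ○○○○○○
○○○●●○
○○●●●○
○●○○○○
○●○○○●
○○○○○●
[4] ○○○○●○
○○●○●○
○○●○●○
●●○●●○
○○○○○○
●○○○○○
[5] ○○○●○●
○○○○●●
○○●○●○
○●●●●●
●●○○○●
○○○○○○
[6] ○○○○○●
○○○○○●
●●●○○○
○○○○○○
○●○●○●
○○○○●●
[7] ●○○○○●
○●○○○●
●●○○○○
○○○○○○
●○○○○●
○○○○○●

1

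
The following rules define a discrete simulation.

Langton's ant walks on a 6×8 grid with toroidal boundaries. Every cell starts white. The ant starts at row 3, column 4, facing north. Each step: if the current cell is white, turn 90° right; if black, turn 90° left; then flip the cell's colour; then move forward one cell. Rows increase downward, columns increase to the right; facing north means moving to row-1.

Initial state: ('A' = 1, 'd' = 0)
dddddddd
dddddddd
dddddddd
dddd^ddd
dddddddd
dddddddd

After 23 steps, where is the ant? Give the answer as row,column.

4,2

gen 0: dddddddd
dddddddd
dddddddd
dddd^ddd
dddddddd
dddddddd
gen 1: dddddddd
dddddddd
dddddddd
ddddA>dd
dddddddd
dddddddd
gen 2: dddddddd
dddddddd
dddddddd
ddddAAdd
dddddvdd
dddddddd
gen 3: dddddddd
dddddddd
dddddddd
ddddAAdd
dddd<Add
dddddddd
gen 4: dddddddd
dddddddd
dddddddd
dddd^Add
ddddAAdd
dddddddd
gen 5: dddddddd
dddddddd
dddddddd
ddd<dAdd
ddddAAdd
dddddddd
gen 6: dddddddd
dddddddd
ddd^dddd
dddAdAdd
ddddAAdd
dddddddd
gen 7: dddddddd
dddddddd
dddA>ddd
dddAdAdd
ddddAAdd
dddddddd
gen 8: dddddddd
dddddddd
dddAAddd
dddAvAdd
ddddAAdd
dddddddd
gen 9: dddddddd
dddddddd
dddAAddd
ddd<AAdd
ddddAAdd
dddddddd
gen 10: dddddddd
dddddddd
dddAAddd
ddddAAdd
dddvAAdd
dddddddd
gen 11: dddddddd
dddddddd
dddAAddd
ddddAAdd
dd<AAAdd
dddddddd
gen 12: dddddddd
dddddddd
dddAAddd
dd^dAAdd
ddAAAAdd
dddddddd
gen 13: dddddddd
dddddddd
dddAAddd
ddA>AAdd
ddAAAAdd
dddddddd
gen 14: dddddddd
dddddddd
dddAAddd
ddAAAAdd
ddAvAAdd
dddddddd
gen 15: dddddddd
dddddddd
dddAAddd
ddAAAAdd
ddAd>Add
dddddddd
gen 16: dddddddd
dddddddd
dddAAddd
ddAA^Add
ddAddAdd
dddddddd
gen 17: dddddddd
dddddddd
dddAAddd
ddA<dAdd
ddAddAdd
dddddddd
gen 18: dddddddd
dddddddd
dddAAddd
ddAddAdd
ddAvdAdd
dddddddd
gen 19: dddddddd
dddddddd
dddAAddd
ddAddAdd
dd<AdAdd
dddddddd
gen 20: dddddddd
dddddddd
dddAAddd
ddAddAdd
dddAdAdd
ddvddddd
gen 21: dddddddd
dddddddd
dddAAddd
ddAddAdd
dddAdAdd
d<Addddd
gen 22: dddddddd
dddddddd
dddAAddd
ddAddAdd
d^dAdAdd
dAAddddd
gen 23: dddddddd
dddddddd
dddAAddd
ddAddAdd
dA>AdAdd
dAAddddd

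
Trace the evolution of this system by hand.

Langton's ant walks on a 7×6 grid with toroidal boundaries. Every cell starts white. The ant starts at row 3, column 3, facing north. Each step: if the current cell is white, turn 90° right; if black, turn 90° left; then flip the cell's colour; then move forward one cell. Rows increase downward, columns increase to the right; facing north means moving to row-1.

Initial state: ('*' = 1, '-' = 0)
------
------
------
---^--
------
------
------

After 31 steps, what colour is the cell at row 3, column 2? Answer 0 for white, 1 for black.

step 0: ------
------
------
---^--
------
------
------
step 1: ------
------
------
---*>-
------
------
------
step 2: ------
------
------
---**-
----v-
------
------
step 3: ------
------
------
---**-
---<*-
------
------
step 4: ------
------
------
---^*-
---**-
------
------
step 5: ------
------
------
--<-*-
---**-
------
------
step 6: ------
------
--^---
--*-*-
---**-
------
------
step 7: ------
------
--*>--
--*-*-
---**-
------
------
step 8: ------
------
--**--
--*v*-
---**-
------
------
step 9: ------
------
--**--
--<**-
---**-
------
------
step 10: ------
------
--**--
---**-
--v**-
------
------
step 11: ------
------
--**--
---**-
-<***-
------
------
step 12: ------
------
--**--
-^-**-
-****-
------
------
step 13: ------
------
--**--
-*>**-
-****-
------
------
step 14: ------
------
--**--
-****-
-*v**-
------
------
step 15: ------
------
--**--
-****-
-*->*-
------
------
step 16: ------
------
--**--
-**^*-
-*--*-
------
------
step 17: ------
------
--**--
-*<-*-
-*--*-
------
------
step 18: ------
------
--**--
-*--*-
-*v-*-
------
------
step 19: ------
------
--**--
-*--*-
-<*-*-
------
------
step 20: ------
------
--**--
-*--*-
--*-*-
-v----
------
step 21: ------
------
--**--
-*--*-
--*-*-
<*----
------
step 22: ------
------
--**--
-*--*-
^-*-*-
**----
------
step 23: ------
------
--**--
-*--*-
*>*-*-
**----
------
step 24: ------
------
--**--
-*--*-
***-*-
*v----
------
step 25: ------
------
--**--
-*--*-
***-*-
*->---
------
step 26: ------
------
--**--
-*--*-
***-*-
*-*---
--v---
step 27: ------
------
--**--
-*--*-
***-*-
*-*---
-<*---
step 28: ------
------
--**--
-*--*-
***-*-
*^*---
-**---
step 29: ------
------
--**--
-*--*-
***-*-
**>---
-**---
step 30: ------
------
--**--
-*--*-
**^-*-
**----
-**---
step 31: ------
------
--**--
-*--*-
*<--*-
**----
-**---

0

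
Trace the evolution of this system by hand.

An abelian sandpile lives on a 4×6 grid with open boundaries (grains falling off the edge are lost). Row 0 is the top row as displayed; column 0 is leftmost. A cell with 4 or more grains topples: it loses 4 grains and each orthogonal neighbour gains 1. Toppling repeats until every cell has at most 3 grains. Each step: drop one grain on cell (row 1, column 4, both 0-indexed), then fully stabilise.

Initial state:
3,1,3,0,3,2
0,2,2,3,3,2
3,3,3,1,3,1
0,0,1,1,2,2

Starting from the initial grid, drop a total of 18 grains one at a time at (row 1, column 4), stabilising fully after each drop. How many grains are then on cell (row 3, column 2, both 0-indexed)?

0

[0] 3,1,3,0,3,2
0,2,2,3,3,2
3,3,3,1,3,1
0,0,1,1,2,2
[1] 3,1,3,2,0,3
0,2,3,0,3,3
3,3,3,3,0,2
0,0,1,1,3,2
[2] 3,1,3,2,2,0
0,2,3,1,1,1
3,3,3,3,1,3
0,0,1,1,3,2
[3] 3,1,3,2,2,0
0,2,3,1,2,1
3,3,3,3,1,3
0,0,1,1,3,2
[4] 3,1,3,2,2,0
0,2,3,1,3,1
3,3,3,3,1,3
0,0,1,1,3,2
[5] 3,1,3,2,3,0
0,2,3,2,0,2
3,3,3,3,2,3
0,0,1,1,3,2
[6] 3,1,3,2,3,0
0,2,3,2,1,2
3,3,3,3,2,3
0,0,1,1,3,2
[7] 3,1,3,2,3,0
0,2,3,2,2,2
3,3,3,3,2,3
0,0,1,1,3,2
[8] 3,1,3,2,3,0
0,2,3,2,3,2
3,3,3,3,2,3
0,0,1,1,3,2
[9] 3,1,3,3,0,1
0,2,3,3,1,3
3,3,3,3,3,3
0,0,1,1,3,2
[10] 3,1,3,3,0,1
0,2,3,3,2,3
3,3,3,3,3,3
0,0,1,1,3,2
[11] 3,1,3,3,0,1
0,2,3,3,3,3
3,3,3,3,3,3
0,0,1,1,3,2
[12] 3,3,1,1,2,2
2,0,3,3,3,1
0,2,2,2,3,2
1,1,2,3,1,0
[13] 3,3,2,2,3,2
2,1,1,2,2,2
0,3,1,2,1,3
1,2,0,1,3,0
[14] 3,3,2,2,3,2
2,1,1,2,3,2
0,3,1,2,1,3
1,2,0,1,3,0
[15] 3,3,2,3,0,3
2,1,1,3,1,3
0,3,1,2,2,3
1,2,0,1,3,0
[16] 3,3,2,3,0,3
2,1,1,3,2,3
0,3,1,2,2,3
1,2,0,1,3,0
[17] 3,3,2,3,0,3
2,1,1,3,3,3
0,3,1,2,2,3
1,2,0,1,3,0
[18] 3,3,3,0,3,0
2,1,2,2,3,2
0,3,2,0,2,1
1,2,0,3,0,2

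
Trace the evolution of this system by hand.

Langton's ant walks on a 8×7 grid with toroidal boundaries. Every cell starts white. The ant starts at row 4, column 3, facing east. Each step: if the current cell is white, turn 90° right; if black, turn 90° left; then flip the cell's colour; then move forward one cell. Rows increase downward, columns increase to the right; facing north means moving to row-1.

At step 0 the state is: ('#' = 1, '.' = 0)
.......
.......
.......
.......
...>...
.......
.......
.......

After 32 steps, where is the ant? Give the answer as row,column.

gen 0: .......
.......
.......
.......
...>...
.......
.......
.......
gen 1: .......
.......
.......
.......
...#...
...v...
.......
.......
gen 2: .......
.......
.......
.......
...#...
..<#...
.......
.......
gen 3: .......
.......
.......
.......
..^#...
..##...
.......
.......
gen 4: .......
.......
.......
.......
..#>...
..##...
.......
.......
gen 5: .......
.......
.......
...^...
..#....
..##...
.......
.......
gen 6: .......
.......
.......
...#>..
..#....
..##...
.......
.......
gen 7: .......
.......
.......
...##..
..#.v..
..##...
.......
.......
gen 8: .......
.......
.......
...##..
..#<#..
..##...
.......
.......
gen 9: .......
.......
.......
...^#..
..###..
..##...
.......
.......
gen 10: .......
.......
.......
..<.#..
..###..
..##...
.......
.......
gen 11: .......
.......
..^....
..#.#..
..###..
..##...
.......
.......
gen 12: .......
.......
..#>...
..#.#..
..###..
..##...
.......
.......
gen 13: .......
.......
..##...
..#v#..
..###..
..##...
.......
.......
gen 14: .......
.......
..##...
..<##..
..###..
..##...
.......
.......
gen 15: .......
.......
..##...
...##..
..v##..
..##...
.......
.......
gen 16: .......
.......
..##...
...##..
...>#..
..##...
.......
.......
gen 17: .......
.......
..##...
...^#..
....#..
..##...
.......
.......
gen 18: .......
.......
..##...
..<.#..
....#..
..##...
.......
.......
gen 19: .......
.......
..^#...
..#.#..
....#..
..##...
.......
.......
gen 20: .......
.......
.<.#...
..#.#..
....#..
..##...
.......
.......
gen 21: .......
.^.....
.#.#...
..#.#..
....#..
..##...
.......
.......
gen 22: .......
.#>....
.#.#...
..#.#..
....#..
..##...
.......
.......
gen 23: .......
.##....
.#v#...
..#.#..
....#..
..##...
.......
.......
gen 24: .......
.##....
.<##...
..#.#..
....#..
..##...
.......
.......
gen 25: .......
.##....
..##...
.v#.#..
....#..
..##...
.......
.......
gen 26: .......
.##....
..##...
<##.#..
....#..
..##...
.......
.......
gen 27: .......
.##....
^.##...
###.#..
....#..
..##...
.......
.......
gen 28: .......
.##....
#>##...
###.#..
....#..
..##...
.......
.......
gen 29: .......
.##....
####...
#v#.#..
....#..
..##...
.......
.......
gen 30: .......
.##....
####...
#.>.#..
....#..
..##...
.......
.......
gen 31: .......
.##....
##^#...
#...#..
....#..
..##...
.......
.......
gen 32: .......
.##....
#<.#...
#...#..
....#..
..##...
.......
.......

2,1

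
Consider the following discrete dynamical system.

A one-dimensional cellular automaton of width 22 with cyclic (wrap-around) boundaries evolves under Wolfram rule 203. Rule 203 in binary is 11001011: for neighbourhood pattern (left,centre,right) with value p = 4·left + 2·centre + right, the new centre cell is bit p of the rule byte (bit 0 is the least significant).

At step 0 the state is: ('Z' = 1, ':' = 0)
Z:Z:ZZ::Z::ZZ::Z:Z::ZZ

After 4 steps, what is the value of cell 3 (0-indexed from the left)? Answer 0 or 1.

1

k=0  Z:Z:ZZ::Z::ZZ::Z:Z::ZZ
k=1  Z:::ZZ:Z::ZZZ:Z::::ZZZ
k=2  Z:ZZZZ:::ZZZZ:::ZZZZZZ
k=3  Z:ZZZZ:ZZZZZZ:ZZZZZZZZ
k=4  Z:ZZZZ:ZZZZZZ:ZZZZZZZZ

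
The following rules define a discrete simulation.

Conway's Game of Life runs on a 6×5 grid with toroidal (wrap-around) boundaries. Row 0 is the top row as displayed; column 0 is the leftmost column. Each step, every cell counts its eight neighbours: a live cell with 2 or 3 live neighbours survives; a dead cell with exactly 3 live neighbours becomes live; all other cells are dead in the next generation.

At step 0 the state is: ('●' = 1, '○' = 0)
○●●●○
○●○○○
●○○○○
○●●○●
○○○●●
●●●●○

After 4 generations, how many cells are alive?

3

gen 0: ○●●●○
○●○○○
●○○○○
○●●○●
○○○●●
●●●●○
gen 1: ○○○●●
●●○○○
●○●○○
○●●○●
○○○○○
●○○○○
gen 2: ○●○○●
●●●●○
○○●●●
●●●●○
●●○○○
○○○○●
gen 3: ○●○○●
○○○○○
○○○○○
○○○○○
○○○●○
○●○○●
gen 4: ○○○○○
○○○○○
○○○○○
○○○○○
○○○○○
○○●●●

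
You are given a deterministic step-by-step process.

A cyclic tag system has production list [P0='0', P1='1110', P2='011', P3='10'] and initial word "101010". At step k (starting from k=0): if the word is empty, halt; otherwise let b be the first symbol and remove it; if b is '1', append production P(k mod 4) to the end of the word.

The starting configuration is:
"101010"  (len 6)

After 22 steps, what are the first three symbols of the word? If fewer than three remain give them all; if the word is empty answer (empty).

111

0) "101010"  (len 6)
1) "010100"  (len 6)
2) "10100"  (len 5)
3) "0100011"  (len 7)
4) "100011"  (len 6)
5) "000110"  (len 6)
6) "00110"  (len 5)
7) "0110"  (len 4)
8) "110"  (len 3)
9) "100"  (len 3)
10) "001110"  (len 6)
11) "01110"  (len 5)
12) "1110"  (len 4)
13) "1100"  (len 4)
14) "1001110"  (len 7)
15) "001110011"  (len 9)
16) "01110011"  (len 8)
17) "1110011"  (len 7)
18) "1100111110"  (len 10)
19) "100111110011"  (len 12)
20) "0011111001110"  (len 13)
21) "011111001110"  (len 12)
22) "11111001110"  (len 11)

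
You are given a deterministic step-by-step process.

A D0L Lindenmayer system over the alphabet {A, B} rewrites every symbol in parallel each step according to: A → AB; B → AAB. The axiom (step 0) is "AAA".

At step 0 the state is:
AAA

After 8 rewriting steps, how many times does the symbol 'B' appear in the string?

0) AAA
1) ABABAB
2) ABAABABAABABAAB
3) ABAABABABAABABAABABABAABABAABABABAAB
4) ABAABABABAABABAABABAABABABAABABAABABABAABABAABABAABABABAABABAABABABAABABAABABAABABABAAB
5) ABAABABABAABABAABABAABABABAABABAABABABAABABAABABABAABABAAB…ABAABABAABABABAABABAABABABAABABAABABABAABABAABABAABABABAAB  (len 210)
6) ABAABABABAABABAABABAABABABAABABAABABABAABABAABABABAABABAAB…ABAABABAABABABAABABAABABABAABABAABABABAABABAABABAABABABAAB  (len 507)
7) ABAABABABAABABAABABAABABABAABABAABABABAABABAABABABAABABAAB…ABAABABAABABABAABABAABABABAABABAABABABAABABAABABAABABABAAB  (len 1224)
8) ABAABABABAABABAABABAABABABAABABAABABABAABABAABABABAABABAAB…ABAABABAABABABAABABAABABABAABABAABABABAABABAABABAABABABAAB  (len 2955)

1224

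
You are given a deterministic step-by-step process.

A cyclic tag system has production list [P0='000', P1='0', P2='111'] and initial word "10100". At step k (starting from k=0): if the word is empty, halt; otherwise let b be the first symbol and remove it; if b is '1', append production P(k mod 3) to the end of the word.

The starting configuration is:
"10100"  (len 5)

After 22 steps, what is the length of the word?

10

0) "10100"  (len 5)
1) "0100000"  (len 7)
2) "100000"  (len 6)
3) "00000111"  (len 8)
4) "0000111"  (len 7)
5) "000111"  (len 6)
6) "00111"  (len 5)
7) "0111"  (len 4)
8) "111"  (len 3)
9) "11111"  (len 5)
10) "1111000"  (len 7)
11) "1110000"  (len 7)
12) "110000111"  (len 9)
13) "10000111000"  (len 11)
14) "00001110000"  (len 11)
15) "0001110000"  (len 10)
16) "001110000"  (len 9)
17) "01110000"  (len 8)
18) "1110000"  (len 7)
19) "110000000"  (len 9)
20) "100000000"  (len 9)
21) "00000000111"  (len 11)
22) "0000000111"  (len 10)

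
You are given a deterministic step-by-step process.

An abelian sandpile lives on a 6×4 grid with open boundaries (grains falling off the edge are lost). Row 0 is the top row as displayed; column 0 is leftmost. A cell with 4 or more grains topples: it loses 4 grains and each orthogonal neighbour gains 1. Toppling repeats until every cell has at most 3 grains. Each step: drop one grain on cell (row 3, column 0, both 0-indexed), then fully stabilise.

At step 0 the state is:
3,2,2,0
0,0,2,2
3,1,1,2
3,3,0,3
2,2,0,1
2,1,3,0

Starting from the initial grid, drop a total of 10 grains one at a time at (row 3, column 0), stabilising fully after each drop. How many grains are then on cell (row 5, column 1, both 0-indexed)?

2

step 0: 3,2,2,0
0,0,2,2
3,1,1,2
3,3,0,3
2,2,0,1
2,1,3,0
step 1: 3,2,2,0
1,0,2,2
0,3,1,2
2,0,1,3
3,3,0,1
2,1,3,0
step 2: 3,2,2,0
1,0,2,2
0,3,1,2
3,0,1,3
3,3,0,1
2,1,3,0
step 3: 3,2,2,0
1,0,2,2
1,3,1,2
1,2,1,3
1,0,1,1
3,2,3,0
step 4: 3,2,2,0
1,0,2,2
1,3,1,2
2,2,1,3
1,0,1,1
3,2,3,0
step 5: 3,2,2,0
1,0,2,2
1,3,1,2
3,2,1,3
1,0,1,1
3,2,3,0
step 6: 3,2,2,0
1,0,2,2
2,3,1,2
0,3,1,3
2,0,1,1
3,2,3,0
step 7: 3,2,2,0
1,0,2,2
2,3,1,2
1,3,1,3
2,0,1,1
3,2,3,0
step 8: 3,2,2,0
1,0,2,2
2,3,1,2
2,3,1,3
2,0,1,1
3,2,3,0
step 9: 3,2,2,0
1,0,2,2
2,3,1,2
3,3,1,3
2,0,1,1
3,2,3,0
step 10: 3,2,2,0
2,1,2,2
0,1,2,2
2,1,2,3
3,1,1,1
3,2,3,0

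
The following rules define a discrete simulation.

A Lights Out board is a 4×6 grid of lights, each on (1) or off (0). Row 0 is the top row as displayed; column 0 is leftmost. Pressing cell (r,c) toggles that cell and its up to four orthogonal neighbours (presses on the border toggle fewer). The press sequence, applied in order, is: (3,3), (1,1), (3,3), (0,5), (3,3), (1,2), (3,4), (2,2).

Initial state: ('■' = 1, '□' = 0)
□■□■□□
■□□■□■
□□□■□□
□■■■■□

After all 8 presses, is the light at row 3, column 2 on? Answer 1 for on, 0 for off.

[0] □■□■□□
■□□■□■
□□□■□□
□■■■■□
[1] □■□■□□
■□□■□■
□□□□□□
□■□□□□
[2] □□□■□□
□■■■□■
□■□□□□
□■□□□□
[3] □□□■□□
□■■■□■
□■□■□□
□■■■■□
[4] □□□■■■
□■■■□□
□■□■□□
□■■■■□
[5] □□□■■■
□■■■□□
□■□□□□
□■□□□□
[6] □□■■■■
□□□□□□
□■■□□□
□■□□□□
[7] □□■■■■
□□□□□□
□■■□■□
□■□■■■
[8] □□■■■■
□□■□□□
□□□■■□
□■■■■■

1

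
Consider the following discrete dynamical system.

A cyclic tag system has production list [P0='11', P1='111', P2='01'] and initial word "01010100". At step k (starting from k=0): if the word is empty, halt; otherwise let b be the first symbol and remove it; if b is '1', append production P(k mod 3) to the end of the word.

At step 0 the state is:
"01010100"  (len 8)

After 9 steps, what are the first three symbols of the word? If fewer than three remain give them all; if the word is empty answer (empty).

0) "01010100"  (len 8)
1) "1010100"  (len 7)
2) "010100111"  (len 9)
3) "10100111"  (len 8)
4) "010011111"  (len 9)
5) "10011111"  (len 8)
6) "001111101"  (len 9)
7) "01111101"  (len 8)
8) "1111101"  (len 7)
9) "11110101"  (len 8)

111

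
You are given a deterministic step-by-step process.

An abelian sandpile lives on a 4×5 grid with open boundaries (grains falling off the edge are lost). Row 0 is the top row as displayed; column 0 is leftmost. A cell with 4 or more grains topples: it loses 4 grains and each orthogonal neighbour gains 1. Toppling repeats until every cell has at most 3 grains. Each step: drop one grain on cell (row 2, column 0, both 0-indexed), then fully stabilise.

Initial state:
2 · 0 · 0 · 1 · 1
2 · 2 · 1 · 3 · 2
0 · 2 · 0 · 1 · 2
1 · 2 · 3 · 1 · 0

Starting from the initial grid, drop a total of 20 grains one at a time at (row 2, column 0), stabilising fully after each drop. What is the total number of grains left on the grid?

[0] 2 · 0 · 0 · 1 · 1
2 · 2 · 1 · 3 · 2
0 · 2 · 0 · 1 · 2
1 · 2 · 3 · 1 · 0
[1] 2 · 0 · 0 · 1 · 1
2 · 2 · 1 · 3 · 2
1 · 2 · 0 · 1 · 2
1 · 2 · 3 · 1 · 0
[2] 2 · 0 · 0 · 1 · 1
2 · 2 · 1 · 3 · 2
2 · 2 · 0 · 1 · 2
1 · 2 · 3 · 1 · 0
[3] 2 · 0 · 0 · 1 · 1
2 · 2 · 1 · 3 · 2
3 · 2 · 0 · 1 · 2
1 · 2 · 3 · 1 · 0
[4] 2 · 0 · 0 · 1 · 1
3 · 2 · 1 · 3 · 2
0 · 3 · 0 · 1 · 2
2 · 2 · 3 · 1 · 0
[5] 2 · 0 · 0 · 1 · 1
3 · 2 · 1 · 3 · 2
1 · 3 · 0 · 1 · 2
2 · 2 · 3 · 1 · 0
[6] 2 · 0 · 0 · 1 · 1
3 · 2 · 1 · 3 · 2
2 · 3 · 0 · 1 · 2
2 · 2 · 3 · 1 · 0
[7] 2 · 0 · 0 · 1 · 1
3 · 2 · 1 · 3 · 2
3 · 3 · 0 · 1 · 2
2 · 2 · 3 · 1 · 0
[8] 3 · 1 · 0 · 1 · 1
1 · 0 · 2 · 3 · 2
2 · 1 · 1 · 1 · 2
3 · 3 · 3 · 1 · 0
[9] 3 · 1 · 0 · 1 · 1
1 · 0 · 2 · 3 · 2
3 · 1 · 1 · 1 · 2
3 · 3 · 3 · 1 · 0
[10] 3 · 1 · 0 · 1 · 1
2 · 0 · 2 · 3 · 2
1 · 3 · 2 · 1 · 2
1 · 1 · 0 · 2 · 0
[11] 3 · 1 · 0 · 1 · 1
2 · 0 · 2 · 3 · 2
2 · 3 · 2 · 1 · 2
1 · 1 · 0 · 2 · 0
[12] 3 · 1 · 0 · 1 · 1
2 · 0 · 2 · 3 · 2
3 · 3 · 2 · 1 · 2
1 · 1 · 0 · 2 · 0
[13] 3 · 1 · 0 · 1 · 1
3 · 1 · 2 · 3 · 2
1 · 0 · 3 · 1 · 2
2 · 2 · 0 · 2 · 0
[14] 3 · 1 · 0 · 1 · 1
3 · 1 · 2 · 3 · 2
2 · 0 · 3 · 1 · 2
2 · 2 · 0 · 2 · 0
[15] 3 · 1 · 0 · 1 · 1
3 · 1 · 2 · 3 · 2
3 · 0 · 3 · 1 · 2
2 · 2 · 0 · 2 · 0
[16] 0 · 2 · 0 · 1 · 1
1 · 2 · 2 · 3 · 2
1 · 1 · 3 · 1 · 2
3 · 2 · 0 · 2 · 0
[17] 0 · 2 · 0 · 1 · 1
1 · 2 · 2 · 3 · 2
2 · 1 · 3 · 1 · 2
3 · 2 · 0 · 2 · 0
[18] 0 · 2 · 0 · 1 · 1
1 · 2 · 2 · 3 · 2
3 · 1 · 3 · 1 · 2
3 · 2 · 0 · 2 · 0
[19] 0 · 2 · 0 · 1 · 1
2 · 2 · 2 · 3 · 2
1 · 2 · 3 · 1 · 2
0 · 3 · 0 · 2 · 0
[20] 0 · 2 · 0 · 1 · 1
2 · 2 · 2 · 3 · 2
2 · 2 · 3 · 1 · 2
0 · 3 · 0 · 2 · 0

30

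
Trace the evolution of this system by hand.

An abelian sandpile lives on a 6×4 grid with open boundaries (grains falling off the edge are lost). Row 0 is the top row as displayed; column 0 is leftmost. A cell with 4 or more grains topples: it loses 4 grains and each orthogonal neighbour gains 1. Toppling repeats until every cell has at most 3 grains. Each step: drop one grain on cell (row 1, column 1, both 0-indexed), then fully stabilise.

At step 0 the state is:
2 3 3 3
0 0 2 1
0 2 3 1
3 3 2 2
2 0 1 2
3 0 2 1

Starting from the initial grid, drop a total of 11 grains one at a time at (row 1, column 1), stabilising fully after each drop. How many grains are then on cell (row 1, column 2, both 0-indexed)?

0) 2 3 3 3
0 0 2 1
0 2 3 1
3 3 2 2
2 0 1 2
3 0 2 1
1) 2 3 3 3
0 1 2 1
0 2 3 1
3 3 2 2
2 0 1 2
3 0 2 1
2) 2 3 3 3
0 2 2 1
0 2 3 1
3 3 2 2
2 0 1 2
3 0 2 1
3) 2 3 3 3
0 3 2 1
0 2 3 1
3 3 2 2
2 0 1 2
3 0 2 1
4) 3 1 2 0
1 3 1 3
2 1 2 2
0 2 0 3
3 1 2 2
3 0 2 1
5) 3 2 2 0
2 0 2 3
2 2 2 2
0 2 0 3
3 1 2 2
3 0 2 1
6) 3 2 2 0
2 1 2 3
2 2 2 2
0 2 0 3
3 1 2 2
3 0 2 1
7) 3 2 2 0
2 2 2 3
2 2 2 2
0 2 0 3
3 1 2 2
3 0 2 1
8) 3 2 2 0
2 3 2 3
2 2 2 2
0 2 0 3
3 1 2 2
3 0 2 1
9) 3 3 2 0
3 0 3 3
2 3 2 2
0 2 0 3
3 1 2 2
3 0 2 1
10) 3 3 2 0
3 1 3 3
2 3 2 2
0 2 0 3
3 1 2 2
3 0 2 1
11) 3 3 2 0
3 2 3 3
2 3 2 2
0 2 0 3
3 1 2 2
3 0 2 1

3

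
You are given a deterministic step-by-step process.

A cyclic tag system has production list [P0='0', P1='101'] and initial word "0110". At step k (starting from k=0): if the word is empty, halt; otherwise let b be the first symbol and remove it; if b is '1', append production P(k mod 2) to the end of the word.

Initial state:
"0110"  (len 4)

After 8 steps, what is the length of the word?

k=0  "0110"  (len 4)
k=1  "110"  (len 3)
k=2  "10101"  (len 5)
k=3  "01010"  (len 5)
k=4  "1010"  (len 4)
k=5  "0100"  (len 4)
k=6  "100"  (len 3)
k=7  "000"  (len 3)
k=8  "00"  (len 2)

2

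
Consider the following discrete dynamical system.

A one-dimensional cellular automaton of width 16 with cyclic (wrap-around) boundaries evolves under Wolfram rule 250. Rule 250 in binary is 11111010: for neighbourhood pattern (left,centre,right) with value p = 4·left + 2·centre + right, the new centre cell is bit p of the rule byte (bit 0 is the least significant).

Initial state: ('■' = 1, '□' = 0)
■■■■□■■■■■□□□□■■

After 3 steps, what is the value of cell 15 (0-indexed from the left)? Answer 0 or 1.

step 0: ■■■■□■■■■■□□□□■■
step 1: ■■■■■■■■■■■□□■■■
step 2: ■■■■■■■■■■■■■■■■
step 3: ■■■■■■■■■■■■■■■■

1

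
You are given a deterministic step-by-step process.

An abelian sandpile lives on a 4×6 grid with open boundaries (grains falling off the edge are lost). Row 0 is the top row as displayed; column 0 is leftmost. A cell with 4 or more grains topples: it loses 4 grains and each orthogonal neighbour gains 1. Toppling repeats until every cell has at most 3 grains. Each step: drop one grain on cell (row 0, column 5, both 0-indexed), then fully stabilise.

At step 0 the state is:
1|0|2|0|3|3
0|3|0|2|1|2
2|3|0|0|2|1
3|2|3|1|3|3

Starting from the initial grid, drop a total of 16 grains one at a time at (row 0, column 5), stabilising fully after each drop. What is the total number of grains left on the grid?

42

0) 1|0|2|0|3|3
0|3|0|2|1|2
2|3|0|0|2|1
3|2|3|1|3|3
1) 1|0|2|1|0|1
0|3|0|2|2|3
2|3|0|0|2|1
3|2|3|1|3|3
2) 1|0|2|1|0|2
0|3|0|2|2|3
2|3|0|0|2|1
3|2|3|1|3|3
3) 1|0|2|1|0|3
0|3|0|2|2|3
2|3|0|0|2|1
3|2|3|1|3|3
4) 1|0|2|1|1|1
0|3|0|2|3|0
2|3|0|0|2|2
3|2|3|1|3|3
5) 1|0|2|1|1|2
0|3|0|2|3|0
2|3|0|0|2|2
3|2|3|1|3|3
6) 1|0|2|1|1|3
0|3|0|2|3|0
2|3|0|0|2|2
3|2|3|1|3|3
7) 1|0|2|1|2|0
0|3|0|2|3|1
2|3|0|0|2|2
3|2|3|1|3|3
8) 1|0|2|1|2|1
0|3|0|2|3|1
2|3|0|0|2|2
3|2|3|1|3|3
9) 1|0|2|1|2|2
0|3|0|2|3|1
2|3|0|0|2|2
3|2|3|1|3|3
10) 1|0|2|1|2|3
0|3|0|2|3|1
2|3|0|0|2|2
3|2|3|1|3|3
11) 1|0|2|1|3|0
0|3|0|2|3|2
2|3|0|0|2|2
3|2|3|1|3|3
12) 1|0|2|1|3|1
0|3|0|2|3|2
2|3|0|0|2|2
3|2|3|1|3|3
13) 1|0|2|1|3|2
0|3|0|2|3|2
2|3|0|0|2|2
3|2|3|1|3|3
14) 1|0|2|1|3|3
0|3|0|2|3|2
2|3|0|0|2|2
3|2|3|1|3|3
15) 1|0|2|2|1|2
0|3|0|3|1|0
2|3|0|0|3|3
3|2|3|1|3|3
16) 1|0|2|2|1|3
0|3|0|3|1|0
2|3|0|0|3|3
3|2|3|1|3|3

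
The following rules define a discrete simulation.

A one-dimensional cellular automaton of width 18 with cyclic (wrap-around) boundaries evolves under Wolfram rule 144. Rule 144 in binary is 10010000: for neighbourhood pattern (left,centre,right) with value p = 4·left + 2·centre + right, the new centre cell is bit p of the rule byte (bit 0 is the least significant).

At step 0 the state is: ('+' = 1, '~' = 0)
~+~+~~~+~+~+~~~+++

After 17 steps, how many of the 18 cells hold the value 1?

3

gen 0: ~+~+~~~+~+~+~~~+++
gen 1: ~~~~+~~~~~~~+~~~+~
gen 2: ~~~~~+~~~~~~~+~~~+
gen 3: +~~~~~+~~~~~~~+~~~
gen 4: ~+~~~~~+~~~~~~~+~~
gen 5: ~~+~~~~~+~~~~~~~+~
gen 6: ~~~+~~~~~+~~~~~~~+
gen 7: +~~~+~~~~~+~~~~~~~
gen 8: ~+~~~+~~~~~+~~~~~~
gen 9: ~~+~~~+~~~~~+~~~~~
gen 10: ~~~+~~~+~~~~~+~~~~
gen 11: ~~~~+~~~+~~~~~+~~~
gen 12: ~~~~~+~~~+~~~~~+~~
gen 13: ~~~~~~+~~~+~~~~~+~
gen 14: ~~~~~~~+~~~+~~~~~+
gen 15: +~~~~~~~+~~~+~~~~~
gen 16: ~+~~~~~~~+~~~+~~~~
gen 17: ~~+~~~~~~~+~~~+~~~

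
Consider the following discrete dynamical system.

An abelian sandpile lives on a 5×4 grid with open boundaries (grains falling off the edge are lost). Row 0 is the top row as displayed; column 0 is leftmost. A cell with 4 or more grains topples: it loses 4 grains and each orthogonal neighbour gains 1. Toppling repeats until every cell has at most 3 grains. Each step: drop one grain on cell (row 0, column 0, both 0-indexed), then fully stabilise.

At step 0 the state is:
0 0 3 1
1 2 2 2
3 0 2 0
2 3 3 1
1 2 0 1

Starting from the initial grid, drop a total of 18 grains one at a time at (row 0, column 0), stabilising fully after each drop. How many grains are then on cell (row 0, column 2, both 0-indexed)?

k=0  0 0 3 1
1 2 2 2
3 0 2 0
2 3 3 1
1 2 0 1
k=1  1 0 3 1
1 2 2 2
3 0 2 0
2 3 3 1
1 2 0 1
k=2  2 0 3 1
1 2 2 2
3 0 2 0
2 3 3 1
1 2 0 1
k=3  3 0 3 1
1 2 2 2
3 0 2 0
2 3 3 1
1 2 0 1
k=4  0 1 3 1
2 2 2 2
3 0 2 0
2 3 3 1
1 2 0 1
k=5  1 1 3 1
2 2 2 2
3 0 2 0
2 3 3 1
1 2 0 1
k=6  2 1 3 1
2 2 2 2
3 0 2 0
2 3 3 1
1 2 0 1
k=7  3 1 3 1
2 2 2 2
3 0 2 0
2 3 3 1
1 2 0 1
k=8  0 2 3 1
3 2 2 2
3 0 2 0
2 3 3 1
1 2 0 1
k=9  1 2 3 1
3 2 2 2
3 0 2 0
2 3 3 1
1 2 0 1
k=10  2 2 3 1
3 2 2 2
3 0 2 0
2 3 3 1
1 2 0 1
k=11  3 2 3 1
3 2 2 2
3 0 2 0
2 3 3 1
1 2 0 1
k=12  1 3 3 1
1 3 2 2
0 1 2 0
3 3 3 1
1 2 0 1
k=13  2 3 3 1
1 3 2 2
0 1 2 0
3 3 3 1
1 2 0 1
k=14  3 3 3 1
1 3 2 2
0 1 2 0
3 3 3 1
1 2 0 1
k=15  1 2 1 2
3 1 0 3
0 2 3 0
3 3 3 1
1 2 0 1
k=16  2 2 1 2
3 1 0 3
0 2 3 0
3 3 3 1
1 2 0 1
k=17  3 2 1 2
3 1 0 3
0 2 3 0
3 3 3 1
1 2 0 1
k=18  1 3 1 2
0 2 0 3
1 2 3 0
3 3 3 1
1 2 0 1

1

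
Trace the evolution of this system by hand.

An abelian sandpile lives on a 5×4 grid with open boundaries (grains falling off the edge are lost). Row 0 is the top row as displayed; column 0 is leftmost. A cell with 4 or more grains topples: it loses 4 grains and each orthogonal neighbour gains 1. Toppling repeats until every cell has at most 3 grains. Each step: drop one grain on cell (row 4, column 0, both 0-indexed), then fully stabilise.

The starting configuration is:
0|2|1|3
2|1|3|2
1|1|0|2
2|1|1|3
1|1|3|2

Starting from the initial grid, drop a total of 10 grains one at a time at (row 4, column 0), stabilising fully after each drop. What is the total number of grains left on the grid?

[0] 0|2|1|3
2|1|3|2
1|1|0|2
2|1|1|3
1|1|3|2
[1] 0|2|1|3
2|1|3|2
1|1|0|2
2|1|1|3
2|1|3|2
[2] 0|2|1|3
2|1|3|2
1|1|0|2
2|1|1|3
3|1|3|2
[3] 0|2|1|3
2|1|3|2
1|1|0|2
3|1|1|3
0|2|3|2
[4] 0|2|1|3
2|1|3|2
1|1|0|2
3|1|1|3
1|2|3|2
[5] 0|2|1|3
2|1|3|2
1|1|0|2
3|1|1|3
2|2|3|2
[6] 0|2|1|3
2|1|3|2
1|1|0|2
3|1|1|3
3|2|3|2
[7] 0|2|1|3
2|1|3|2
2|1|0|2
0|2|1|3
1|3|3|2
[8] 0|2|1|3
2|1|3|2
2|1|0|2
0|2|1|3
2|3|3|2
[9] 0|2|1|3
2|1|3|2
2|1|0|2
0|2|1|3
3|3|3|2
[10] 0|2|1|3
2|1|3|2
2|1|0|2
1|3|2|3
1|1|0|3

33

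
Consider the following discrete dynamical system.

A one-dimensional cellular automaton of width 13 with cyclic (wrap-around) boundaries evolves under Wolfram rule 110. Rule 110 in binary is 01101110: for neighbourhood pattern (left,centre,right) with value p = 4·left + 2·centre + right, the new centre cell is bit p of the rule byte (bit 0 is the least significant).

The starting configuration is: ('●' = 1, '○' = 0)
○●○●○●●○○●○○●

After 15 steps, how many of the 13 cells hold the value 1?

8

[0] ○●○●○●●○○●○○●
[1] ●●●●●●●○●●○●●
[2] ○○○○○○●●●●●●○
[3] ○○○○○●●○○○○●○
[4] ○○○○●●●○○○●●○
[5] ○○○●●○●○○●●●○
[6] ○○●●●●●○●●○●○
[7] ○●●○○○●●●●●●○
[8] ●●●○○●●○○○○●○
[9] ●○●○●●●○○○●●●
[10] ●●●●●○●○○●●○○
[11] ●○○○●●●○●●●○●
[12] ●○○●●○●●●○●●●
[13] ●○●●●●●○●●●○○
[14] ●●●○○○●●●○●○●
[15] ○○●○○●●○●●●●●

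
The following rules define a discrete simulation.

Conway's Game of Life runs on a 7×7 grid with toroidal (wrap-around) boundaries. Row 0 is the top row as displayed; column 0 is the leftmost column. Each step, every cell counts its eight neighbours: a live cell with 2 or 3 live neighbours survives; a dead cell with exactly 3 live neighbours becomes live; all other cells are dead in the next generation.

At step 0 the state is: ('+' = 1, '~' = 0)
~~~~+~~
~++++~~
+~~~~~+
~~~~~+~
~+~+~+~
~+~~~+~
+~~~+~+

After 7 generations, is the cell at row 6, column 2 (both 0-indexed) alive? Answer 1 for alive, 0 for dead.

1

gen 0: ~~~~+~~
~++++~~
+~~~~~+
~~~~~+~
~+~+~+~
~+~~~+~
+~~~+~+
gen 1: +++~+~~
++++++~
+++++++
+~~~++~
~~+~~++
~++~~+~
+~~~+~+
gen 2: ~~~~~~~
~~~~~~~
~~~~~~~
~~~~~~~
+~++~~~
~++++~~
~~~~+~+
gen 3: ~~~~~~~
~~~~~~~
~~~~~~~
~~~~~~~
~~~~+~~
++~~++~
~~+~++~
gen 4: ~~~~~~~
~~~~~~~
~~~~~~~
~~~~~~~
~~~~++~
~+~~~~+
~+~++++
gen 5: ~~~~++~
~~~~~~~
~~~~~~~
~~~~~~~
~~~~~+~
~~++~~+
~~+~+++
gen 6: ~~~++~+
~~~~~~~
~~~~~~~
~~~~~~~
~~~~~~~
~~++~~+
~~+~~~+
gen 7: ~~~+~+~
~~~~~~~
~~~~~~~
~~~~~~~
~~~~~~~
~~++~~~
+~+~+~+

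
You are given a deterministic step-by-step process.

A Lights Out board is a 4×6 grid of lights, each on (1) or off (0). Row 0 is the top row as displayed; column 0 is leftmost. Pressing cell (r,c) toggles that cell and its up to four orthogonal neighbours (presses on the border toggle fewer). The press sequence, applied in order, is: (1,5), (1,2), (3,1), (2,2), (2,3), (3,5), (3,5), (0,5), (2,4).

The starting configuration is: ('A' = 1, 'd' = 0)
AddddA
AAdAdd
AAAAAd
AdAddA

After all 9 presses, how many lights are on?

14

step 0: AddddA
AAdAdd
AAAAAd
AdAddA
step 1: Addddd
AAdAAA
AAAAAA
AdAddA
step 2: AdAddd
AdAdAA
AAdAAA
AdAddA
step 3: AdAddd
AdAdAA
AddAAA
dAdddA
step 4: AdAddd
AdddAA
AAAdAA
dAAddA
step 5: AdAddd
AddAAA
AAdAdA
dAAAdA
step 6: AdAddd
AddAAA
AAdAdd
dAAAAd
step 7: AdAddd
AddAAA
AAdAdA
dAAAdA
step 8: AdAdAA
AddAAd
AAdAdA
dAAAdA
step 9: AdAdAA
AddAdd
AAddAd
dAAAAA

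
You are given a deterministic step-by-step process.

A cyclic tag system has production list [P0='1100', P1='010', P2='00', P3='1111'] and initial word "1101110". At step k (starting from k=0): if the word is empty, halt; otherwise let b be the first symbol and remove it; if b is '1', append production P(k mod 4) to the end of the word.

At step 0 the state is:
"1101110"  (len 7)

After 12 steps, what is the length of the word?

[0] "1101110"  (len 7)
[1] "1011101100"  (len 10)
[2] "011101100010"  (len 12)
[3] "11101100010"  (len 11)
[4] "11011000101111"  (len 14)
[5] "10110001011111100"  (len 17)
[6] "0110001011111100010"  (len 19)
[7] "110001011111100010"  (len 18)
[8] "100010111111000101111"  (len 21)
[9] "000101111110001011111100"  (len 24)
[10] "00101111110001011111100"  (len 23)
[11] "0101111110001011111100"  (len 22)
[12] "101111110001011111100"  (len 21)

21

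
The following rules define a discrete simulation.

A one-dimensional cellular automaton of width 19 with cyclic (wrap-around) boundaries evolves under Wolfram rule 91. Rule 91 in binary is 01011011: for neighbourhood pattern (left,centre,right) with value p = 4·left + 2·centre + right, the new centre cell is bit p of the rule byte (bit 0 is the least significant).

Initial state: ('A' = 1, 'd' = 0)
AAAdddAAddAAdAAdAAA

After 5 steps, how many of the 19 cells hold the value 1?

14

0) AAAdddAAddAAdAAdAAA
1) ddAAAAAAAAAAdAAdAdd
2) AAAddddddddAdAAddAA
3) ddAAAAAAAAAddAAAAAd
4) AAAdddddddAAAAdddAA
5) ddAAAAAAAAAddAAAAAd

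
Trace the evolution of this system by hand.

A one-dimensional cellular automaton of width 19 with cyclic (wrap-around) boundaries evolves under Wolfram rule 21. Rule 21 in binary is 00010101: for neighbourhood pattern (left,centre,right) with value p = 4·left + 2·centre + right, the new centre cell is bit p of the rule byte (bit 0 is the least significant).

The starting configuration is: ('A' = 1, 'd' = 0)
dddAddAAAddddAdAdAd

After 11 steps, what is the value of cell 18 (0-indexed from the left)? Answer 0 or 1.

[0] dddAddAAAddddAdAdAd
[1] AAdAAddddAAAdAdAdAA
[2] dddddAAAdddddAdAddd
[3] AAAAddddAAAAdAdAAAA
[4] ddddAAAddddddAddddd
[5] AAAddddAAAAAdAAAAAA
[6] dddAAAddddddddddddd
[7] AAddddAAAAAAAAAAAAA
[8] ddAAAdddddddddddddd
[9] AddddAAAAAAAAAAAAAA
[10] dAAAddddddddddddddd
[11] ddddAAAAAAAAAAAAAAA

1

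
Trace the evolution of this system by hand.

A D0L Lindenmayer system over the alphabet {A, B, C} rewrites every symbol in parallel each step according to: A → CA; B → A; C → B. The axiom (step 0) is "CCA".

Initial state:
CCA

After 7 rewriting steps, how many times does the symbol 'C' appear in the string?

0) CCA
1) BBCA
2) AABCA
3) CACAABCA
4) BCABCACAABCA
5) ABCAABCABCACAABCA
6) CAABCACAABCAABCABCACAABCA
7) BCACAABCABCACAABCACAABCAABCABCACAABCA

12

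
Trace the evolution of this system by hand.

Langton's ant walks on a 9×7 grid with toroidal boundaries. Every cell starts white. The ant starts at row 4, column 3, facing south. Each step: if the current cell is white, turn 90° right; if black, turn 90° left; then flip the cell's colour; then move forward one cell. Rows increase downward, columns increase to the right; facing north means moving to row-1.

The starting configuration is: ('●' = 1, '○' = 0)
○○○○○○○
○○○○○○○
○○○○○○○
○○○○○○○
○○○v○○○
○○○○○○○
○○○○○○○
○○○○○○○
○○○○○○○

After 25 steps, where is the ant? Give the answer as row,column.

2,4

[0] ○○○○○○○
○○○○○○○
○○○○○○○
○○○○○○○
○○○v○○○
○○○○○○○
○○○○○○○
○○○○○○○
○○○○○○○
[1] ○○○○○○○
○○○○○○○
○○○○○○○
○○○○○○○
○○<●○○○
○○○○○○○
○○○○○○○
○○○○○○○
○○○○○○○
[2] ○○○○○○○
○○○○○○○
○○○○○○○
○○^○○○○
○○●●○○○
○○○○○○○
○○○○○○○
○○○○○○○
○○○○○○○
[3] ○○○○○○○
○○○○○○○
○○○○○○○
○○●>○○○
○○●●○○○
○○○○○○○
○○○○○○○
○○○○○○○
○○○○○○○
[4] ○○○○○○○
○○○○○○○
○○○○○○○
○○●●○○○
○○●v○○○
○○○○○○○
○○○○○○○
○○○○○○○
○○○○○○○
[5] ○○○○○○○
○○○○○○○
○○○○○○○
○○●●○○○
○○●○>○○
○○○○○○○
○○○○○○○
○○○○○○○
○○○○○○○
[6] ○○○○○○○
○○○○○○○
○○○○○○○
○○●●○○○
○○●○●○○
○○○○v○○
○○○○○○○
○○○○○○○
○○○○○○○
[7] ○○○○○○○
○○○○○○○
○○○○○○○
○○●●○○○
○○●○●○○
○○○<●○○
○○○○○○○
○○○○○○○
○○○○○○○
[8] ○○○○○○○
○○○○○○○
○○○○○○○
○○●●○○○
○○●^●○○
○○○●●○○
○○○○○○○
○○○○○○○
○○○○○○○
[9] ○○○○○○○
○○○○○○○
○○○○○○○
○○●●○○○
○○●●>○○
○○○●●○○
○○○○○○○
○○○○○○○
○○○○○○○
[10] ○○○○○○○
○○○○○○○
○○○○○○○
○○●●^○○
○○●●○○○
○○○●●○○
○○○○○○○
○○○○○○○
○○○○○○○
[11] ○○○○○○○
○○○○○○○
○○○○○○○
○○●●●>○
○○●●○○○
○○○●●○○
○○○○○○○
○○○○○○○
○○○○○○○
[12] ○○○○○○○
○○○○○○○
○○○○○○○
○○●●●●○
○○●●○v○
○○○●●○○
○○○○○○○
○○○○○○○
○○○○○○○
[13] ○○○○○○○
○○○○○○○
○○○○○○○
○○●●●●○
○○●●<●○
○○○●●○○
○○○○○○○
○○○○○○○
○○○○○○○
[14] ○○○○○○○
○○○○○○○
○○○○○○○
○○●●^●○
○○●●●●○
○○○●●○○
○○○○○○○
○○○○○○○
○○○○○○○
[15] ○○○○○○○
○○○○○○○
○○○○○○○
○○●<○●○
○○●●●●○
○○○●●○○
○○○○○○○
○○○○○○○
○○○○○○○
[16] ○○○○○○○
○○○○○○○
○○○○○○○
○○●○○●○
○○●v●●○
○○○●●○○
○○○○○○○
○○○○○○○
○○○○○○○
[17] ○○○○○○○
○○○○○○○
○○○○○○○
○○●○○●○
○○●○>●○
○○○●●○○
○○○○○○○
○○○○○○○
○○○○○○○
[18] ○○○○○○○
○○○○○○○
○○○○○○○
○○●○^●○
○○●○○●○
○○○●●○○
○○○○○○○
○○○○○○○
○○○○○○○
[19] ○○○○○○○
○○○○○○○
○○○○○○○
○○●○●>○
○○●○○●○
○○○●●○○
○○○○○○○
○○○○○○○
○○○○○○○
[20] ○○○○○○○
○○○○○○○
○○○○○^○
○○●○●○○
○○●○○●○
○○○●●○○
○○○○○○○
○○○○○○○
○○○○○○○
[21] ○○○○○○○
○○○○○○○
○○○○○●>
○○●○●○○
○○●○○●○
○○○●●○○
○○○○○○○
○○○○○○○
○○○○○○○
[22] ○○○○○○○
○○○○○○○
○○○○○●●
○○●○●○v
○○●○○●○
○○○●●○○
○○○○○○○
○○○○○○○
○○○○○○○
[23] ○○○○○○○
○○○○○○○
○○○○○●●
○○●○●<●
○○●○○●○
○○○●●○○
○○○○○○○
○○○○○○○
○○○○○○○
[24] ○○○○○○○
○○○○○○○
○○○○○^●
○○●○●●●
○○●○○●○
○○○●●○○
○○○○○○○
○○○○○○○
○○○○○○○
[25] ○○○○○○○
○○○○○○○
○○○○<○●
○○●○●●●
○○●○○●○
○○○●●○○
○○○○○○○
○○○○○○○
○○○○○○○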